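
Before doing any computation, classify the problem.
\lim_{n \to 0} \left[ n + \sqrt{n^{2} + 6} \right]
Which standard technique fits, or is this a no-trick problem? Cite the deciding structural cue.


Method: no special technique — nothing blocks direct substitution at 0: plug in and finish.


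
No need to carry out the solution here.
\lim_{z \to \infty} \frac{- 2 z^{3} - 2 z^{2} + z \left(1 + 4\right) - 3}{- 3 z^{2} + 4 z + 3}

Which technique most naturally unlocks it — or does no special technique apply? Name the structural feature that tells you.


Technique: dominant-term comparison — at large z only the top-degree terms survive; compare the leading terms and the limit falls out. Differentiating the expression as a single quotient would eventually settle it as well; matching dominant growth settles it immediately.


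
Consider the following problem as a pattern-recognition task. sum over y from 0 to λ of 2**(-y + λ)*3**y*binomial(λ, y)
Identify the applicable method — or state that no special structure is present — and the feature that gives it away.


Method: the binomial theorem — binomial(λ, y) weighting matched powers of 3 and 2 is the expanded form of (3 + 2)^λ — fold it back up.


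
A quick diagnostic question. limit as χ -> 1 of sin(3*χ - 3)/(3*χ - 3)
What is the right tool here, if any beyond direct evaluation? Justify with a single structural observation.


Verdict: l'Hôpital's rule (0/0) — substituting 1 gives 0 over 0; differentiate top and bottom once and re-evaluate. Known elementary limits would finish this too — the rule just bypasses the case analysis.


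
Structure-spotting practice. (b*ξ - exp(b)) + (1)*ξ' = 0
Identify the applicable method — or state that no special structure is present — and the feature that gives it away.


Verdict: a linear integrating factor — the equation is linear in ξ with coefficient b; multiplying by the integrating factor exp(∫b) makes the left side a perfect derivative.


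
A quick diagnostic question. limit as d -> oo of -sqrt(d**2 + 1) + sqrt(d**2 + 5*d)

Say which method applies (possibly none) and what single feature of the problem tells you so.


Diagnosis: conjugate multiplication — two divergent pieces with a minus sign between them and a radical in the mix: rationalize sqrt(d**2 + 5*d) - sqrt(d**2 + 1) before any limit law applies.


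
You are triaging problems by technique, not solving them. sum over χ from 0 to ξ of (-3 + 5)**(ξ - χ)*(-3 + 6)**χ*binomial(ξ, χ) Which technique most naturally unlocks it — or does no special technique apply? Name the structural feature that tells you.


Technique: the binomial theorem — binomial(ξ, χ) weighting matched powers of (-3 + 6) and (-3 + 5) is the expanded form of ((-3 + 6) + (-3 + 5))^ξ — fold it back up.


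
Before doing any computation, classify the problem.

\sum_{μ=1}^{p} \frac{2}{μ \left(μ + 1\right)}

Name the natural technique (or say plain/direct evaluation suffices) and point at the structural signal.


Best approach: telescoping — split \frac{2}{μ \left(μ + 1\right)} by partial fractions and the pieces are one function at shifted arguments — interior terms cancel.


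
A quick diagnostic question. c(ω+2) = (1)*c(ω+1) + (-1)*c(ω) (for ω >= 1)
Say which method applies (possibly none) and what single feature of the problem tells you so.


Technique: the characteristic-root method — try a geometric ansatz r^ω: constant coefficients turn the recurrence into one polynomial equation in r.


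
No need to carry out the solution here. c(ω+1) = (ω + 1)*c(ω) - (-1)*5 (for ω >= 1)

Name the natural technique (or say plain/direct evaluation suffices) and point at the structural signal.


Best approach: a summation factor — it is first-order linear but the coefficient ω + 1 depends on the index, so multiply through by a summation factor to telescope it.


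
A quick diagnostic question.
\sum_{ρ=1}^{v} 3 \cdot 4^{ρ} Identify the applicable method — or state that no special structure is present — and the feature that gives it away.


Verdict: the geometric series formula — term-over-term division gives 4 every time — index-free ratio, geometric sum formula applies.


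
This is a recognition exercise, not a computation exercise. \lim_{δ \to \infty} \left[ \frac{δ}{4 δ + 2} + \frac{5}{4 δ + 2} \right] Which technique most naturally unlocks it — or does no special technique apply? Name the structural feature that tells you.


Best approach: dominant-term comparison — divide by the highest power of δ present: lower-order terms vanish and the dominant ratio remains. Differentiating the expression as a single quotient would eventually settle it as well; matching dominant growth settles it immediately.


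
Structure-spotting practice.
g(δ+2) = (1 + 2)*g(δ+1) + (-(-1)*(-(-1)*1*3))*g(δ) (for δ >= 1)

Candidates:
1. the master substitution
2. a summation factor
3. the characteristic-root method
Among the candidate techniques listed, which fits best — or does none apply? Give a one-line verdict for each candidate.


Best approach: the characteristic-root method — try a geometric ansatz r^δ: constant coefficients turn the recurrence into one polynomial equation in r.
- the master substitution: the recursive argument is a shift of the index, not a fixed fraction of it.
- a summation factor — the recurrence reaches back more than one step, outside the first-order family a summation factor normalizes.
- the characteristic-root method — yes, a natural case for it.


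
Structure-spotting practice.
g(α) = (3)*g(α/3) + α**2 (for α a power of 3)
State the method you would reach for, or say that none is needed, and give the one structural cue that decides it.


Verdict: the master substitution — divide-the-index recursion (α/3 inside the call) straightens out once the index is rewritten as 3^m.


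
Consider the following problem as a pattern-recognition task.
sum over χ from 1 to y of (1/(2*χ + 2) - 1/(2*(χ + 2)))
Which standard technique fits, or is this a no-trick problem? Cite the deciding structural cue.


Technique: telescoping — each term adds 1/(2*χ + 2) and subtracts the same expression advanced one index; that subtracted piece cancels against the next term's added copy — only the boundary terms survive.


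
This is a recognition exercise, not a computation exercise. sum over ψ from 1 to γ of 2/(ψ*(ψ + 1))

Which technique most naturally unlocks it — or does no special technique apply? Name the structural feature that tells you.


Diagnosis: telescoping — one partial-fraction pass turns 2/(ψ*(ψ + 1)) into a shifted difference, and shifted differences telescope.


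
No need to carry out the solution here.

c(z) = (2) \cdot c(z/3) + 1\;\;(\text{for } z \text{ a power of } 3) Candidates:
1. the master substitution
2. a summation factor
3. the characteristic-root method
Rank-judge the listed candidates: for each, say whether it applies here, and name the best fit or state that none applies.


Method: the master substitution — the argument contracts 3-fold per step: reindex z exponentially and solve the linear recurrence in the new index.
- the master substitution: a fit — the right tool for this form.
- a summation factor — the recursion divides its index rather than shifting it — there is no previous-term chain for a summation factor to telescope.
- the characteristic-root method — the recursion divides its index rather than shifting it — outside the constant-shift family the root method covers.


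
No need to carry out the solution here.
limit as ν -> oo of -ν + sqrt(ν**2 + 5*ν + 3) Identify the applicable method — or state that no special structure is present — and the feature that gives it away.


Verdict: conjugate multiplication — infinity minus infinity with a radical in play — multiply by the conjugate so the divergences of sqrt(ν**2 + 5*ν + 3) and ν annihilate.


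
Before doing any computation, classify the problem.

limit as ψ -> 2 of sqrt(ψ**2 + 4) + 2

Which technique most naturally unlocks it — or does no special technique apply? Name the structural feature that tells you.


Diagnosis: no special technique — no vanishing denominator and no indeterminate clash at the point — evaluation is immediate.


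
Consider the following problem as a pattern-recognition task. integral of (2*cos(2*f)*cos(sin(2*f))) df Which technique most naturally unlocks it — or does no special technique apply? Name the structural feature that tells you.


Verdict: u-substitution — 2*cos(2*f) matches the derivative of sin(2*f) up to a constant; with u = sin(2*f) the whole integrand folds into a function of u alone.


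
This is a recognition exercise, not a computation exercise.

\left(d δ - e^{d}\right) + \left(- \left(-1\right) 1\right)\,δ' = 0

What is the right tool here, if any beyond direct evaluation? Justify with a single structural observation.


Method: a linear integrating factor — the equation is linear in δ with coefficient d; multiplying by the integrating factor exp(∫d) makes the left side a perfect derivative.


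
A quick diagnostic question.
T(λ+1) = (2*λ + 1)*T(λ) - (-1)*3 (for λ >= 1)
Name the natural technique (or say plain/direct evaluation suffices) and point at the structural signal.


Method: a summation factor — the coefficient 2*λ + 1 drifts with the index, so no fixed root exists; normalizing by the cumulative product telescopes it.


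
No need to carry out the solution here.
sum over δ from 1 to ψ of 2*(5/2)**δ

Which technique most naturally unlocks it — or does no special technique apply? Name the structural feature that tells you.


Verdict: the geometric series formula — the ratio of consecutive terms is the constant 5/2, independent of the index — a geometric sum.


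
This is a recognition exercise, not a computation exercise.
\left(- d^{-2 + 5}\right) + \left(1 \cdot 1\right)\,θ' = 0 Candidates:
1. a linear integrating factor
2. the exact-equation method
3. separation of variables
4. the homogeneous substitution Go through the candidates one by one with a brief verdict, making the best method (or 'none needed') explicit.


Best approach: no special technique — the slope is a pure function of d; integrate both sides and be done.
- a linear integrating factor: with the unknown absent the integrating factor is a formality; direct integration is the working structure.
- the exact-equation method — with the unknown absent from both coefficients, the cross-partial test holds emptily — nothing for the exact method to work on.
- separation of variables — any separation here is vacuous (nothing depends on the unknown); direct integration is the honest label.
- the homogeneous substitution — the ratio substitution does not collapse this equation.


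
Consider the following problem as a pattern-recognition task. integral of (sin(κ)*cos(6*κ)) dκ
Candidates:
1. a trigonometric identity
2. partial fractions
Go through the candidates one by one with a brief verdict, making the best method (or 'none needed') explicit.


Best approach: a trigonometric identity — two sinusoids at different rates multiply in sin(κ)*cos(6*κ); the product-to-sum identity uncouples them.
- a trigonometric identity: applicable, and directly so.
- partial fractions — there is no rational-function structure to decompose.


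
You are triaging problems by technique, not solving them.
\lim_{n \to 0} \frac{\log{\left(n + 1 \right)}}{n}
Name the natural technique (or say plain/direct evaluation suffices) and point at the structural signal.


Best approach: l'Hôpital's rule (0/0) — both numerator and denominator vanish at 0: the genuine 0/0 indeterminate that l'Hôpital exists for. A first-order expansion at the point is an equally standard path; the rule packages it.


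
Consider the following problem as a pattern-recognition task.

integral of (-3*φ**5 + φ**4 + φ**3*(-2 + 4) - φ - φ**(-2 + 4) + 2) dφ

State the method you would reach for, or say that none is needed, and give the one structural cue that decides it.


Method: no special technique — scan for structure and find none: constant multiples of powers of φ, integrate directly.


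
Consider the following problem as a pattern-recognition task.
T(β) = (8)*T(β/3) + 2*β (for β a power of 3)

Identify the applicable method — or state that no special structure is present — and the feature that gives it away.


Method: the master substitution — treat m = log base 3 of β as the new clock: one recursion step advances m by one while β scales by 3.


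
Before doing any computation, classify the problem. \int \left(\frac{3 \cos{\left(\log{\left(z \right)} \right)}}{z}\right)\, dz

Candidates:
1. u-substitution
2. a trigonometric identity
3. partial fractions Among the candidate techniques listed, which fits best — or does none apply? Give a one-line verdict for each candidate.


Diagnosis: u-substitution — collected, the integrand has one factor that is, up to a constant, the derivative of an inner expression the rest depends on — substitute for that inner expression.
- u-substitution — applicable, and directly so.
- a trigonometric identity: no even trigonometric power and no product of distinct frequencies to rewrite.
- partial fractions: there is no rational-function structure to decompose.


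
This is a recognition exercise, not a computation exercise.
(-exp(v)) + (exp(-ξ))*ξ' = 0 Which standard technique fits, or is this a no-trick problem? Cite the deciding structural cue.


Method: separation of variables — solved for the derivative, the right side splits multiplicatively into a function of each variable alone — divide and integrate each side. The cross-partial test also passes here (vacuously, each side single-variable); the potential-function route would work, separation is simply more immediate.


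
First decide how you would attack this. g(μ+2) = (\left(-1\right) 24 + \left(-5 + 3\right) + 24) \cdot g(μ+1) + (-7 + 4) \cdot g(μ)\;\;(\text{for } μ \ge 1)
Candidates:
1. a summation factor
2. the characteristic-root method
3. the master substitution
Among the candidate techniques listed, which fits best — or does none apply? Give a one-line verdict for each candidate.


Best approach: the characteristic-root method — constant coefficients and linearity mean the ansatz r^μ reduces it to solving the characteristic polynomial.
- a summation factor — the recurrence reaches back more than one step, outside the first-order family a summation factor normalizes.
- the characteristic-root method: applies; the problem has the shape this method handles.
- the master substitution — the recursive argument is a shift of the index, not a fixed fraction of it.


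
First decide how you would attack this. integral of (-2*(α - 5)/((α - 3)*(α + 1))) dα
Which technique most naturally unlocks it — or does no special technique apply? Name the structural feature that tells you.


Best approach: partial fractions — the bottom factors while the top stays lower-degree — split into simple fractions and integrate piece by piece.


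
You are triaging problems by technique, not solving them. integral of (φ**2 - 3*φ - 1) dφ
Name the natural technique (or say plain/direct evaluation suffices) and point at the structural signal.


Diagnosis: no special technique — every term is a constant multiple of a power of φ; term-wise power-rule integration needs no preliminary transformation.


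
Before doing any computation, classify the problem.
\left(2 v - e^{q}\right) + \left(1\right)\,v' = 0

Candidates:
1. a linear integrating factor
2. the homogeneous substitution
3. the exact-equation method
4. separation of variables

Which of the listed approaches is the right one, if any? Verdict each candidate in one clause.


Method: a linear integrating factor — linear in the unknown with genuine forcing: multiply through by the exponential of the integrated coefficient and the left side closes into one derivative.
- a linear integrating factor — applicable, and directly so.
- the homogeneous substitution: the slope changes under joint rescaling, failing the degree-zero test.
- the exact-equation method: the mixed partial derivatives differ, so the left side is not a total differential.
- separation of variables: the two dependences do not factor apart.


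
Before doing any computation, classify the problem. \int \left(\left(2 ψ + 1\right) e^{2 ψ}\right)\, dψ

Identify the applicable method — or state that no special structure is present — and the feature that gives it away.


Verdict: integration by parts — 2 ψ + 1 dies after finitely many derivatives while e^{2 ψ} cycles under integration — the tabular/parts setup.


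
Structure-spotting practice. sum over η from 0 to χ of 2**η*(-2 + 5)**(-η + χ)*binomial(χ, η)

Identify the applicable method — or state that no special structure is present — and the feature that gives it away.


Diagnosis: the binomial theorem — terms weighting binomial(χ, η) against matched powers of 2 and (-2 + 5) reassemble into (2 + (-2 + 5))^χ by the binomial theorem.


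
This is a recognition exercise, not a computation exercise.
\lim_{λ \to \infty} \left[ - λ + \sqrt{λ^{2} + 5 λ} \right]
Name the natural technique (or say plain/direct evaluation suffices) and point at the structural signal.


Verdict: conjugate multiplication — the difference \sqrt{λ^{2} + 5 λ} - λ is an ∞ − ∞ stalemate; its conjugate partner breaks the tie.


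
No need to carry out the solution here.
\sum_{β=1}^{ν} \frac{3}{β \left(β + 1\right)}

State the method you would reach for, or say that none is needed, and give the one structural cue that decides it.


Method: telescoping — one partial-fraction pass turns \frac{3}{β \left(β + 1\right)} into a shifted difference, and shifted differences telescope.


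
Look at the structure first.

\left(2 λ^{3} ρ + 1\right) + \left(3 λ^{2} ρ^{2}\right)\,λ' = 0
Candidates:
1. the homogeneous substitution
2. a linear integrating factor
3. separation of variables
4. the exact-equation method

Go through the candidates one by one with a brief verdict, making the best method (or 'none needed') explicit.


Technique: the exact-equation method — d/dλ of 2 λ^{3} ρ + 1 equals d/dρ of 3 λ^{2} ρ^{2}: the form is a total differential of one potential — integrate it exactly.
- the homogeneous substitution — solved for the derivative, the right side changes under joint scaling of the two variables.
- a linear integrating factor — a nonlinear term in the unknown puts this outside the integrating-factor template.
- separation of variables: no algebra isolates the independent variable on one side and the unknown on the other.
- the exact-equation method: a fit — the right tool for this form.


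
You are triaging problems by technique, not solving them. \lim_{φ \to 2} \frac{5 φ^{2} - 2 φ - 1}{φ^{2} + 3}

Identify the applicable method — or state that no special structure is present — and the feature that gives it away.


Method: no special technique — no denominator vanishes and nothing blows up at 2: direct substitution is the whole computation.


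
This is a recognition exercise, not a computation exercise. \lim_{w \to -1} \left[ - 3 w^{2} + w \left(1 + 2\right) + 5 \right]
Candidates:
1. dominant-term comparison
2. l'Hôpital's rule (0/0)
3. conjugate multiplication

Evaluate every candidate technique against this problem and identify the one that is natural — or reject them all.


Technique: no special technique — the expression is continuous at -1 — substitute and evaluate; no indeterminate form appears.
- dominant-term comparison: no ranking of term growth rates resolves the limit here.
- l'Hôpital's rule (0/0) — substituting the point produces a determinate value, not a 0 over 0 clash.
- conjugate multiplication: no divergent radical difference is present for a conjugate pair to cancel.


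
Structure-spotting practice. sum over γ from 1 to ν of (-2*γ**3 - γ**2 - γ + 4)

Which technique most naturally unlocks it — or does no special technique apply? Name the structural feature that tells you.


Technique: no special technique — constant-multiple powers of γ with no cancellation partners and no common ratio — use the standard power-sum formulas.


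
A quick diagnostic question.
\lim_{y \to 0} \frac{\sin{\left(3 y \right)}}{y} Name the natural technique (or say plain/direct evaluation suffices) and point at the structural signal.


Diagnosis: l'Hôpital's rule (0/0) — substituting 0 gives 0 over 0; differentiate top and bottom once and re-evaluate. One could equally expand both pieces locally and compare leading terms; the rule does that in one stroke.


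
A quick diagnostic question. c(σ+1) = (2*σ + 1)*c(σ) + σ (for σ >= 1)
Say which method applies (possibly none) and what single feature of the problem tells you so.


Method: a summation factor — normalize by the running product of 2*σ + 1: the left side becomes a difference, and differences sum.


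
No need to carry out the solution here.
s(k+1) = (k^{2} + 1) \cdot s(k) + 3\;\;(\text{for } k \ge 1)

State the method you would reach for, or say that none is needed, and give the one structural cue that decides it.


Best approach: a summation factor — an index-dependent multiplier k^{2} + 1 rules out characteristic roots; a summation factor converts it to a pure difference.


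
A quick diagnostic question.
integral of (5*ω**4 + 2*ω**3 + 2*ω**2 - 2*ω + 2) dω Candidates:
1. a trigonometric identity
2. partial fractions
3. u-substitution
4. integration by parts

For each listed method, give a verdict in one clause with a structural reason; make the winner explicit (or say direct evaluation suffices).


Diagnosis: no special technique — every term is a constant multiple of a power of ω; term-wise power-rule integration needs no preliminary transformation.
- a trigonometric identity: there is no trigonometric structure at all — the integrand carries no sine or cosine to rewrite.
- partial fractions: there is no rational-function structure to decompose.
- u-substitution — any workable substitution here is cosmetic — the integrand is already in directly integrable form.
- integration by parts — splitting off a factor buys nothing — the integrand integrates directly without parts.


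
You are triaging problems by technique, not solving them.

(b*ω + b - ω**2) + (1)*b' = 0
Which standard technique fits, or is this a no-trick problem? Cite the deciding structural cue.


Best approach: a linear integrating factor — linear in the unknown with genuine forcing: multiply through by the exponential of the integrated coefficient and the left side closes into one derivative.


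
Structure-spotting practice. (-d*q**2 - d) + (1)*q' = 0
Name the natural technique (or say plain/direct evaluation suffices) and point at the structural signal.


Technique: separation of variables — separating collects all q-dependence with the derivative and leaves all d-dependence opposite: variables separate.


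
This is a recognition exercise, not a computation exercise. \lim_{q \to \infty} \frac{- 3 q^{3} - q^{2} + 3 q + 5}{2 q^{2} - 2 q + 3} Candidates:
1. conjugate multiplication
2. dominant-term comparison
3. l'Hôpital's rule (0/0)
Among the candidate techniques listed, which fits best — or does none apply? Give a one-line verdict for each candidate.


Best approach: dominant-term comparison — divide through by the highest power of q; every lower-order term dies and the dominant terms decide the limit.
- conjugate multiplication: there are no radicals in tension whose conjugate would simplify matters.
- dominant-term comparison: applicable, and directly so.
- l'Hôpital's rule (0/0) — as a single quotient the expression runs to ∞/∞ at the limit point — an at-infinity form of the rule would apply, though the leading-growth comparison is the direct reading.


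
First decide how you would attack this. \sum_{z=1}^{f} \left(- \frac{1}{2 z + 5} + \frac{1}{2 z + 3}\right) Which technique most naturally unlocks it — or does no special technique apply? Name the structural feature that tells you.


Best approach: telescoping — a difference of consecutive values of one function (\frac{1}{2 z + 3} at one index and the next) — telescoping by construction.


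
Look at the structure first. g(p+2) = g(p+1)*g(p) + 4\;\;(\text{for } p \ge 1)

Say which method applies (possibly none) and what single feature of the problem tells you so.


Method: no special technique — a nonlinear dependence on earlier terms breaks linearity, and with it every superposition-based closed form.


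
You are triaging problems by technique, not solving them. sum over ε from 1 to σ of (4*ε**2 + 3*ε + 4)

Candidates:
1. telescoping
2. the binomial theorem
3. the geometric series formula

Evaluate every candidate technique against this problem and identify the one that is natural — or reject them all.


Technique: no special technique — no cancellation, no constant ratio, no binomial weights — just polynomial terms summed directly.
- telescoping: as presented, consecutive terms share no shifted copy to cancel against — no rewrite is on display to change that.
- the binomial theorem — there is no pair of bases whose matched powers would reassemble into a single binomial power.
- the geometric series formula — the ratio of consecutive terms depends on the index.


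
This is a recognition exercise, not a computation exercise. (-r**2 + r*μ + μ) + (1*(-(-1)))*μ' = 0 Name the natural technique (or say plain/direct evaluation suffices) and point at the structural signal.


Diagnosis: a linear integrating factor — the unknown enters only to the first power against a nonzero forcing term — the integrating-factor template applies directly.


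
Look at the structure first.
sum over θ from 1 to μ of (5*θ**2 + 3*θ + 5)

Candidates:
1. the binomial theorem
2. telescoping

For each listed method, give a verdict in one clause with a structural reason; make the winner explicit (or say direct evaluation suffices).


Diagnosis: no special technique — recognize the absence of structure: constant-multiple powers of θ summed plainly, no special method required.
- the binomial theorem: no binomial coefficients pair up with complementary powers here.
- telescoping — as presented, consecutive terms share no shifted copy to cancel against — no rewrite is on display to change that.


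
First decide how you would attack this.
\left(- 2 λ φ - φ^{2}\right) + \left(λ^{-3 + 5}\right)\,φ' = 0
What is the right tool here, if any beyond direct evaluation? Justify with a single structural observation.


Technique: the homogeneous substitution — the slope's numerator and denominator have matching total degree, so it depends only on φ/λ and the ratio substitution collapses it. A Bernoulli rewrite works here as the equation stands — the homogeneous substitution is the more immediate reading.


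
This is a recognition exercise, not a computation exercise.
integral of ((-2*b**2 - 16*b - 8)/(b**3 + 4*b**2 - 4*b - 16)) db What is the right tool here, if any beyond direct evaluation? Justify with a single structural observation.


Method: partial fractions — each factor of b**3 + 4*b**2 - 4*b - 16 owns one elementary piece of the integrand — separate them and integrate piecewise.


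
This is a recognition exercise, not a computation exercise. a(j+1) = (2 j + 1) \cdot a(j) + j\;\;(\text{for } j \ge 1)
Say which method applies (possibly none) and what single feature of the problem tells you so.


Diagnosis: a summation factor — one step of memory with a weight 2 j + 1 that changes as the index grows — the summation-factor construction is built for this.


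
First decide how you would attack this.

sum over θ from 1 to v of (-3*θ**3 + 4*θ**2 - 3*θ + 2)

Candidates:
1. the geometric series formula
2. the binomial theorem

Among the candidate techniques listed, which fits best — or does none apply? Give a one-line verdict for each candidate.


Diagnosis: no special technique — the sum is polynomial through and through; closed forms for each power of θ finish it directly.
- the geometric series formula — the ratio of consecutive terms depends on the index.
- the binomial theorem: there is no pair of bases whose matched powers would reassemble into a single binomial power.


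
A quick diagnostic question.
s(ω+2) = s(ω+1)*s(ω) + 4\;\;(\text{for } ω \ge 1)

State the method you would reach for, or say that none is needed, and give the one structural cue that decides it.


Technique: no special technique — once the recursion is nonlinear, characteristic roots, master substitutions, and summation factors are all off the table.


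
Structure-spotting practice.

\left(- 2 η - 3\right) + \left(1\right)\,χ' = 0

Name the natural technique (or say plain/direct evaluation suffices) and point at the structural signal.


Best approach: no special technique — with χ absent the equation is not coupled at all: direct integration in η.


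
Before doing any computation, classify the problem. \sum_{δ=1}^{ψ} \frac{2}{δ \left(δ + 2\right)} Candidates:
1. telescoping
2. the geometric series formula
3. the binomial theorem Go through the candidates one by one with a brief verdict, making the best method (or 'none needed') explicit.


Method: telescoping — integer-spaced poles in \frac{2}{δ \left(δ + 2\right)} are the telescoping signature in disguise.
- telescoping: applicable, and directly so.
- the geometric series formula — the term-to-term ratio changes with the index, so the geometric formula cannot close it.
- the binomial theorem — the terms do not reassemble into a binomial power.


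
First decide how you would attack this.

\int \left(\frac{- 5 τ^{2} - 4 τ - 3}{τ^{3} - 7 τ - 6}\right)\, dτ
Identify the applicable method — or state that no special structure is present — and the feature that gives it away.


Best approach: partial fractions — τ^{3} - 7 τ - 6 splits into linear pieces, so the quotient is a sum of simple fractions — decompose before integrating.


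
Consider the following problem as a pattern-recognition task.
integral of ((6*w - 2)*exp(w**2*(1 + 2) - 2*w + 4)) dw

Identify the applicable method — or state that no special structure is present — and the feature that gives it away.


Best approach: u-substitution — spotting that 6*w - 2 is a constant multiple of the derivative of (w**2*(1 + 2) - 2*w + 4) is the key observation — substitute u = (w**2*(1 + 2) - 2*w + 4) and the integral becomes one-dimensional in u.


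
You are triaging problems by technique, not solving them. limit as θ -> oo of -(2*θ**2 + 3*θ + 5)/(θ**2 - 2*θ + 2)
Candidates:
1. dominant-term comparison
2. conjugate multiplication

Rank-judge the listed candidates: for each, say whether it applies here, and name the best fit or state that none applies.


Diagnosis: dominant-term comparison — as θ grows, only the highest-degree terms matter — compare leading terms and read the limit off.
- dominant-term comparison: applicable, and directly so.
- conjugate multiplication — there is no infinity-minus-infinity radical difference to rationalize.


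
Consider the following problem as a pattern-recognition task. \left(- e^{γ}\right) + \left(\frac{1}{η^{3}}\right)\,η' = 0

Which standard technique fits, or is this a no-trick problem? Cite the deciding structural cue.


Diagnosis: separation of variables — solved for the derivative, the right side splits multiplicatively into a function of each variable alone — divide and integrate each side. An exactness check succeeds on this form as well — separation and the potential function arrive at the same answer, separation more directly.


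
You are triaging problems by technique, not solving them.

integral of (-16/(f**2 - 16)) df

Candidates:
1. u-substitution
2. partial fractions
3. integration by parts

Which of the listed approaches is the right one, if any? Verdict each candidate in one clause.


Diagnosis: partial fractions — f**2 - 16 splits into linear pieces, so the quotient is a sum of simple fractions — decompose before integrating.
- u-substitution — no subexpression of the integrand serves as a whole-integral substitution inner — individual terms may offer their own, but none carries its derivative as a factor of the full integrand; a working change of variable would have to be constructed from outside the expression.
- partial fractions — yes — fits the structure here.
- integration by parts — no split into a nonconstant polynomial times one of the standard kernels — exp, sine, or cosine of a linear argument, or a logarithm — applies here.


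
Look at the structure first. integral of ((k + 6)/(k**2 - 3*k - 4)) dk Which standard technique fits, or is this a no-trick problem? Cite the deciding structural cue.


Verdict: partial fractions — once k**2 - 3*k - 4 is factored, each root contributes a simple-fraction term; integrate them one at a time.


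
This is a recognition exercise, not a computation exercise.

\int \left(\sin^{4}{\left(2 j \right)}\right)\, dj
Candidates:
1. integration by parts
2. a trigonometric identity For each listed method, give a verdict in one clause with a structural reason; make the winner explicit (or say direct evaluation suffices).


Technique: a trigonometric identity — \sin^{4}{\left(2 j \right)} calls for power reduction: rewrite via double angles before any antiderivative is attempted.
- integration by parts — not the fit here: there is no polynomial factor to ladder down — parts can still close the trigonometric product by recursion, though the identity rewrite is the direct route.
- a trigonometric identity — yes — fits the structure here.


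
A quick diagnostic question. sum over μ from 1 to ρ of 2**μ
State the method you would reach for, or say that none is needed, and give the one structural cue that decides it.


Technique: the geometric series formula — term-over-term division gives 2 every time — index-free ratio, geometric sum formula applies.


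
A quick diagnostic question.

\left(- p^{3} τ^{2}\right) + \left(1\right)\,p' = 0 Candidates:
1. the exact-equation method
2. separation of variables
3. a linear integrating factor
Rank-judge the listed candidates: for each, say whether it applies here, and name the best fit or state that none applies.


Diagnosis: separation of variables — one side of the product carries the independent variable, the other the unknown — the textbook separation shape.
- the exact-equation method: the mixed-partials test fails on this split — it is not an exact differential as presented.
- separation of variables — yes — fits the structure here.
- a linear integrating factor: the unknown enters nonlinearly (through a power, a denominator, or a transcendental function), which the linear integrating-factor recipe cannot absorb as-is — any repair would come from a preliminary substitution, not the factor.


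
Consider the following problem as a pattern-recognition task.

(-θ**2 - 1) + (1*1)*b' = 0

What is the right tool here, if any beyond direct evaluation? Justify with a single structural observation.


Method: no special technique — the slope is a pure function of θ; integrate both sides and be done.


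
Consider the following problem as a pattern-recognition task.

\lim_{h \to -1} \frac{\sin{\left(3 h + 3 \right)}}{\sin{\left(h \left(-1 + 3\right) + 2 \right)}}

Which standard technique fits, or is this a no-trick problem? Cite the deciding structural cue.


Diagnosis: l'Hôpital's rule (0/0) — both numerator and denominator vanish at -1: the genuine 0/0 indeterminate that l'Hôpital exists for. A local series expansion at the point resolves it as well; the rule is the packaged version of that step.


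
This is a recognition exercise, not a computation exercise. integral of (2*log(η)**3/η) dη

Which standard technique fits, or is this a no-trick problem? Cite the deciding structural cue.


Method: u-substitution — collected, the integrand has one factor that is, up to a constant, the derivative of an inner expression the rest depends on — substitute for that inner expression.


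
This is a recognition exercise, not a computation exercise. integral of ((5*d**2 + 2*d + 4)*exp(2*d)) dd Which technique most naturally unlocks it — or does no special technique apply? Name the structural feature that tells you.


Technique: integration by parts — the integrand splits as 5*d**2 + 2*d + 4 times exp(2*d) — repeatedly differentiating the polynomial part kills it, which is the parts ladder.


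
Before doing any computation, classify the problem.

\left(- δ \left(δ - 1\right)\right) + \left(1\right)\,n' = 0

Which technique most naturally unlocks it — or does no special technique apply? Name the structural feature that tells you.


Best approach: no special technique — solved for the derivative, n never appears on the right — this is a direct integration in δ, not a differential-equations problem at heart.


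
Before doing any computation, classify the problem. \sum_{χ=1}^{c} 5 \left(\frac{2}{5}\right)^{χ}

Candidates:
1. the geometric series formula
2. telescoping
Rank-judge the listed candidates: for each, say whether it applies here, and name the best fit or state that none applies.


Verdict: the geometric series formula — check a ratio of consecutive terms: it is \frac{2}{5}, independent of the index, so the geometric formula closes the sum.
- the geometric series formula — applicable, and directly so.
- telescoping: as presented, consecutive terms share no shifted copy to cancel against — no rewrite is on display to change that.


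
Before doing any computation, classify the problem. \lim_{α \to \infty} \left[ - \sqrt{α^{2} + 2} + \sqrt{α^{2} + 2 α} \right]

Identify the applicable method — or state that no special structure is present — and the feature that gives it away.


Verdict: conjugate multiplication — infinity minus infinity with a radical in play — multiply by the conjugate so the divergences of \sqrt{α^{2} + 2 α} and \sqrt{α^{2} + 2} annihilate.


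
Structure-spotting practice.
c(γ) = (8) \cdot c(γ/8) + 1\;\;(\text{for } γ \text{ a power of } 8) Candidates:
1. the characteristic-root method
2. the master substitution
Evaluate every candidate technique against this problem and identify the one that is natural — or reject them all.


Technique: the master substitution — treat m = log base 8 of γ as the new clock: one recursion step advances m by one while γ scales by 8.
- the characteristic-root method — the recursion divides its index rather than shifting it — outside the constant-shift family the root method covers.
- the master substitution — applies; the problem has the shape this method handles.


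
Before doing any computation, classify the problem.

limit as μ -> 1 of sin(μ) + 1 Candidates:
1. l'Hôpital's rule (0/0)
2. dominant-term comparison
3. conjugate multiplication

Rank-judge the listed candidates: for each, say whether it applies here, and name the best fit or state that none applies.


Best approach: no special technique — the expression is continuous at the evaluation point — substitute directly; no indeterminate form appears.
- l'Hôpital's rule (0/0): substituting the point produces a determinate value, not a 0 over 0 clash.
- dominant-term comparison: no dominant-degree comparison decides it.
- conjugate multiplication: the conjugate move applies to radical differences, which this is not.


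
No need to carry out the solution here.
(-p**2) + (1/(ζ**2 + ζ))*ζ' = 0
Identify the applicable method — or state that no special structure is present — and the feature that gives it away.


Method: separation of variables — solved for the derivative, the right side splits multiplicatively into a function of each variable alone — divide and integrate each side. Rearranged, this also fits the Bernoulli template directly; separation reads the product structure as given.
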